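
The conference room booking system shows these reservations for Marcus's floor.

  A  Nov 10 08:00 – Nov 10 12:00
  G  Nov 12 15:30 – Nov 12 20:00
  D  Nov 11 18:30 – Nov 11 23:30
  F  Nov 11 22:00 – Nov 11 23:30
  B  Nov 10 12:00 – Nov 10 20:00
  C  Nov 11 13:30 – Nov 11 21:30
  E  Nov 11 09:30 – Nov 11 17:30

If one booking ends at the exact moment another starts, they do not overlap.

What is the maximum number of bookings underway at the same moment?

Walk through starts and ends in time order (an end at T is processed before a start at T):
Nov 10 08:00 start A → 1
Nov 10 12:00 end A → 0
Nov 10 12:00 start B → 1
Nov 10 20:00 end B → 0
Nov 11 09:30 start E → 1
Nov 11 13:30 start C → 2
Nov 11 17:30 end E → 1
Nov 11 18:30 start D → 2
Nov 11 21:30 end C → 1
Nov 11 22:00 start F → 2
Nov 11 23:30 end D → 1
Nov 11 23:30 end F → 0
Nov 12 15:30 start G → 1
Nov 12 20:00 end G → 0
Peak is 2, at Nov 11 13:30 (C, E).

2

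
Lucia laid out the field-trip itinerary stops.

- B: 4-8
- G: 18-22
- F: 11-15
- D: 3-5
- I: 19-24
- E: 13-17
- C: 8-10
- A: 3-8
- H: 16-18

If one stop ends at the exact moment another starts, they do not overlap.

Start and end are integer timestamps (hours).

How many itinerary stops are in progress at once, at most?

3

Sort all start/end points and keep a running count:
3 start A → 1
3 start D → 2
4 start B → 3
5 end D → 2
8 end A → 1
8 end B → 0
8 start C → 1
10 end C → 0
11 start F → 1
13 start E → 2
15 end F → 1
16 start H → 2
17 end E → 1
18 end H → 0
18 start G → 1
19 start I → 2
22 end G → 1
24 end I → 0
Peak is 3, at 4 (A, B, D).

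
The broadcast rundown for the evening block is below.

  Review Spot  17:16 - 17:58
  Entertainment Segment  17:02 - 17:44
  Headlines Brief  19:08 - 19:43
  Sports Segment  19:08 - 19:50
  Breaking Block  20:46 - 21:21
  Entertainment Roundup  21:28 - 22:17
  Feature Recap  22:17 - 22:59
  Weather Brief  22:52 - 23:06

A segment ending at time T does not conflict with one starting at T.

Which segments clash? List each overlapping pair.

Sorted by start: Entertainment Segment, Review Spot, Headlines Brief, Sports Segment, Breaking Block, Entertainment Roundup, Feature Recap, Weather Brief.
Review Spot starts before Entertainment Segment ends → Entertainment Segment and Review Spot overlap.
Headlines Brief starts after Entertainment Segment ends, so nothing later overlaps Entertainment Segment either.
Headlines Brief starts after Review Spot ends, so nothing later overlaps Review Spot either.
Sports Segment starts before Headlines Brief ends → Headlines Brief and Sports Segment overlap.
Breaking Block starts after Headlines Brief ends, so nothing later overlaps Headlines Brief either.
Breaking Block starts after Sports Segment ends, so nothing later overlaps Sports Segment either.
Entertainment Roundup starts after Breaking Block ends, so nothing later overlaps Breaking Block either.
Feature Recap starts exactly when Entertainment Roundup ends (back-to-back, no overlap), so nothing later overlaps Entertainment Roundup either.
Weather Brief starts before Feature Recap ends → Feature Recap and Weather Brief overlap.

Entertainment Segment & Review Spot, Feature Recap & Weather Brief, Headlines Brief & Sports Segment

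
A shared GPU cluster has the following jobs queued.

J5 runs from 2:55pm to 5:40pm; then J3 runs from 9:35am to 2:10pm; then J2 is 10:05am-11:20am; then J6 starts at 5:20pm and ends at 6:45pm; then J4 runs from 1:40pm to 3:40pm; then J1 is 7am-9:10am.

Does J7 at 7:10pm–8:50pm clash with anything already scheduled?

J1: ends 9:10am at or before J7 starts 7:10pm → clear.
J3: ends 2:10pm at or before J7 starts 7:10pm → clear.
J2: ends 11:20am at or before J7 starts 7:10pm → clear.
J4: ends 3:40pm at or before J7 starts 7:10pm → clear.
J5: ends 5:40pm at or before J7 starts 7:10pm → clear.
J6: ends 6:45pm at or before J7 starts 7:10pm → clear.

No — it doesn't clash with anything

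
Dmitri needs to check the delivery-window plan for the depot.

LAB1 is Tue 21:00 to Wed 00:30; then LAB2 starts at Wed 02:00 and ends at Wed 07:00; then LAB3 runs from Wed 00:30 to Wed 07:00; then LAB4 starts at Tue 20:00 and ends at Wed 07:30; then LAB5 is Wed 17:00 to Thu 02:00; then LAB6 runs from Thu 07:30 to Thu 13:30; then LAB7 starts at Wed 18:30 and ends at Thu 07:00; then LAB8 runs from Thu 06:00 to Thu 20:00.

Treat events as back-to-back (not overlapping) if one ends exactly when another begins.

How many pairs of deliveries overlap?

7

Sorted by start: LAB4, LAB1, LAB3, LAB2, LAB5, LAB7, LAB8, LAB6.
LAB1 starts before LAB4 ends → LAB4 and LAB1 overlap.
LAB3 starts before LAB4 ends → LAB4 and LAB3 overlap.
LAB2 starts before LAB4 ends → LAB4 and LAB2 overlap.
LAB5 starts after LAB4 ends — done with LAB4.
LAB3 starts exactly when LAB1 ends (back-to-back, no overlap) — done with LAB1.
LAB2 starts before LAB3 ends → LAB3 and LAB2 overlap.
LAB5 starts after LAB3 ends — done with LAB3.
LAB5 starts after LAB2 ends — done with LAB2.
LAB7 starts before LAB5 ends → LAB5 and LAB7 overlap.
LAB8 starts after LAB5 ends — done with LAB5.
LAB8 starts before LAB7 ends → LAB7 and LAB8 overlap.
LAB6 starts after LAB7 ends.
LAB6 starts before LAB8 ends → LAB8 and LAB6 overlap.
Overlapping pairs: LAB1 & LAB4, LAB2 & LAB3, LAB2 & LAB4, LAB3 & LAB4, LAB5 & LAB7, LAB6 & LAB8, LAB7 & LAB8 — 7 in total.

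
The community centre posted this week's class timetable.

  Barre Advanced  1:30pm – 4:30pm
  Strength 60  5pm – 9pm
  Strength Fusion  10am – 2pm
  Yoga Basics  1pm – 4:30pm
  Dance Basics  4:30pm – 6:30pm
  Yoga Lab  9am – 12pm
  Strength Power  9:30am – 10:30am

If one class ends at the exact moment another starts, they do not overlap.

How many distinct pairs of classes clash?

7

Sorted by start: Yoga Lab, Strength Power, Strength Fusion, Yoga Basics, Barre Advanced, Dance Basics, Strength 60.
Strength Power starts before Yoga Lab ends → Yoga Lab and Strength Power overlap.
Strength Fusion starts before Yoga Lab ends → Yoga Lab and Strength Fusion overlap.
Yoga Basics starts after Yoga Lab ends, so Yoga Lab has no further overlaps.
Strength Fusion starts before Strength Power ends → Strength Power and Strength Fusion overlap.
Yoga Basics starts after Strength Power ends, so Strength Power has no further overlaps.
Yoga Basics starts before Strength Fusion ends → Strength Fusion and Yoga Basics overlap.
Barre Advanced starts before Strength Fusion ends → Strength Fusion and Barre Advanced overlap.
Dance Basics starts after Strength Fusion ends, so Strength Fusion has no further overlaps.
Barre Advanced starts before Yoga Basics ends → Yoga Basics and Barre Advanced overlap.
Dance Basics starts exactly when Yoga Basics ends (back-to-back, no overlap), so Yoga Basics has no further overlaps.
Dance Basics starts exactly when Barre Advanced ends (back-to-back, no overlap), so Barre Advanced has no further overlaps.
Strength 60 starts before Dance Basics ends → Dance Basics and Strength 60 overlap.
Overlapping pairs: Barre Advanced & Strength Fusion, Barre Advanced & Yoga Basics, Dance Basics & Strength 60, Strength Fusion & Strength Power, Strength Fusion & Yoga Basics, Strength Fusion & Yoga Lab, Strength Power & Yoga Lab — 7 in total.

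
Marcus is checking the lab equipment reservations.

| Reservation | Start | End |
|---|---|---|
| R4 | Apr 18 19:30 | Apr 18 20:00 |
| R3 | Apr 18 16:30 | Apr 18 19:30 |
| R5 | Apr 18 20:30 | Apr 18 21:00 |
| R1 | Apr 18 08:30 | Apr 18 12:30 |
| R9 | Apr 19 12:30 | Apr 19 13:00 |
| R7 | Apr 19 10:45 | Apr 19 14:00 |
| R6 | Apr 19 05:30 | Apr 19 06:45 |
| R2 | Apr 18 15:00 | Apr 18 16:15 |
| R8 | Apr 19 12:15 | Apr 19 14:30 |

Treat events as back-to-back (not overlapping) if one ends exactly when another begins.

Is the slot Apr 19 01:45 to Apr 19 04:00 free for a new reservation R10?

Yes — the slot is free

R1: ends Apr 18 12:30 at or before R10 starts Apr 19 01:45 → clear.
R2: ends Apr 18 16:15 at or before R10 starts Apr 19 01:45 → clear.
R3: ends Apr 18 19:30 at or before R10 starts Apr 19 01:45 → clear.
R4: ends Apr 18 20:00 at or before R10 starts Apr 19 01:45 → clear.
R5: ends Apr 18 21:00 at or before R10 starts Apr 19 01:45 → clear.
R6: starts Apr 19 05:30 at or after R10 ends Apr 19 04:00 → clear.
R7: starts Apr 19 10:45 at or after R10 ends Apr 19 04:00 → clear.
R8: starts Apr 19 12:15 at or after R10 ends Apr 19 04:00 → clear.
R9: starts Apr 19 12:30 at or after R10 ends Apr 19 04:00 → clear.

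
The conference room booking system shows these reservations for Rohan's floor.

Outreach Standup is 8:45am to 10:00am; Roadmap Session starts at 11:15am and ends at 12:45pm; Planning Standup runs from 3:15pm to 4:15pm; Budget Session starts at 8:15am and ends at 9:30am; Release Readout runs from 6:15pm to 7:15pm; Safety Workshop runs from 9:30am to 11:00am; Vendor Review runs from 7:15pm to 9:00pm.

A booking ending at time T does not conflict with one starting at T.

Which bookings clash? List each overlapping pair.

Budget Session & Outreach Standup, Outreach Standup & Safety Workshop

Sorted by start: Budget Session, Outreach Standup, Safety Workshop, Roadmap Session, Planning Standup, Release Readout, Vendor Review.
Outreach Standup starts before Budget Session ends → Budget Session and Outreach Standup overlap.
Safety Workshop starts exactly when Budget Session ends (back-to-back, no overlap); Budget Session is clear from here.
Safety Workshop starts before Outreach Standup ends → Outreach Standup and Safety Workshop overlap.
Roadmap Session starts after Outreach Standup ends; Outreach Standup is clear from here.
Roadmap Session starts after Safety Workshop ends; Safety Workshop is clear from here.
Planning Standup starts after Roadmap Session ends; Roadmap Session is clear from here.
Release Readout starts after Planning Standup ends; Planning Standup is clear from here.
Vendor Review starts exactly when Release Readout ends (back-to-back, no overlap).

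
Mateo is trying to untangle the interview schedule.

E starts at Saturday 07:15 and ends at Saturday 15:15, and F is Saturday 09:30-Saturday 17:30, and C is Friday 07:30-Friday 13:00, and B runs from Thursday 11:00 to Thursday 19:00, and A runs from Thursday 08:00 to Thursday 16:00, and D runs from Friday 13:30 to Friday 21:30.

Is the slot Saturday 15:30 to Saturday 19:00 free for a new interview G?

A: ends Thursday 16:00 at or before G starts Saturday 15:30 → clear.
B: ends Thursday 19:00 at or before G starts Saturday 15:30 → clear.
C: ends Friday 13:00 at or before G starts Saturday 15:30 → clear.
D: ends Friday 21:30 at or before G starts Saturday 15:30 → clear.
E: ends Saturday 15:15 at or before G starts Saturday 15:30 → clear.
F: starts Saturday 09:30 before G ends Saturday 19:00, and ends Saturday 17:30 after G starts Saturday 15:30 → overlap.
G overlaps F.

No — it overlaps F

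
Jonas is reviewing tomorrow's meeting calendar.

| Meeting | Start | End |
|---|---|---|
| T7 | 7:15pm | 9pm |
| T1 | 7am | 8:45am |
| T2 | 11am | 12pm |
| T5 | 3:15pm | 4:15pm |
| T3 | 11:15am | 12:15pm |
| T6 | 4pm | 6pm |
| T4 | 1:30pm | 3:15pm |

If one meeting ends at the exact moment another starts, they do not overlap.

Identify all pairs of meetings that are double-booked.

Two intervals overlap when each starts before the other ends.
Sorted by start: T1, T2, T3, T4, T5, T6, T7.
T2 starts after T1 ends, so nothing later overlaps T1 either.
T3 starts before T2 ends → T2 and T3 overlap.
T4 starts after T2 ends, so nothing later overlaps T2 either.
T4 starts after T3 ends, so nothing later overlaps T3 either.
T5 starts exactly when T4 ends (back-to-back, no overlap), so nothing later overlaps T4 either.
T6 starts before T5 ends → T5 and T6 overlap.
T7 starts after T5 ends.
T7 starts after T6 ends.

T2 & T3, T5 & T6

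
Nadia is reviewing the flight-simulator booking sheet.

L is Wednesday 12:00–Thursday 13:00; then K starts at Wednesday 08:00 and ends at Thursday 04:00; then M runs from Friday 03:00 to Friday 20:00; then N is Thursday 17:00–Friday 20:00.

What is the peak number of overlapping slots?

Walk through starts and ends in time order (an end at T is processed before a start at T):
Wednesday 08:00 start K → 1
Wednesday 12:00 start L → 2
Thursday 04:00 end K → 1
Thursday 13:00 end L → 0
Thursday 17:00 start N → 1
Friday 03:00 start M → 2
Friday 20:00 end M → 1
Friday 20:00 end N → 0
Peak is 2, at Wednesday 12:00 (K, L).

2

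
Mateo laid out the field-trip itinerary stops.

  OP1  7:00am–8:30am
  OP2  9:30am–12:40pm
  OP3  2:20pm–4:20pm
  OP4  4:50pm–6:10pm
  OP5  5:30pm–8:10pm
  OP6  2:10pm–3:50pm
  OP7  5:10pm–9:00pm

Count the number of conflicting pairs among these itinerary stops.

Two intervals overlap when each starts before the other ends.
Sorted by start: OP1, OP2, OP6, OP3, OP4, OP7, OP5.
OP2 starts after OP1 ends, so OP1 has no further overlaps.
OP6 starts after OP2 ends, so OP2 has no further overlaps.
OP3 starts before OP6 ends → OP6 and OP3 overlap.
OP4 starts after OP6 ends, so OP6 has no further overlaps.
OP4 starts after OP3 ends, so OP3 has no further overlaps.
OP7 starts before OP4 ends → OP4 and OP7 overlap.
OP5 starts before OP4 ends → OP4 and OP5 overlap.
OP5 starts before OP7 ends → OP7 and OP5 overlap.
Overlapping pairs: OP3 & OP6, OP4 & OP5, OP4 & OP7, OP5 & OP7 — 4 in total.

4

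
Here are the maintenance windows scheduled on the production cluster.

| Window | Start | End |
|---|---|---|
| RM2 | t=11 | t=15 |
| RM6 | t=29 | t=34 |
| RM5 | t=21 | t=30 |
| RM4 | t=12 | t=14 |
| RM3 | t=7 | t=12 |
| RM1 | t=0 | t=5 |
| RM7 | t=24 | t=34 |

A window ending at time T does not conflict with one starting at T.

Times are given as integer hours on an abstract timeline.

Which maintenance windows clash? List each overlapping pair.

Sorted by start: RM1, RM3, RM2, RM4, RM5, RM7, RM6.
RM3 starts after RM1 ends — done with RM1.
RM2 starts before RM3 ends → RM3 and RM2 overlap.
RM4 starts exactly when RM3 ends (back-to-back, no overlap) — done with RM3.
RM4 starts before RM2 ends → RM2 and RM4 overlap.
RM5 starts after RM2 ends — done with RM2.
RM5 starts after RM4 ends — done with RM4.
RM7 starts before RM5 ends → RM5 and RM7 overlap.
RM6 starts before RM5 ends → RM5 and RM6 overlap.
RM6 starts before RM7 ends → RM7 and RM6 overlap.

RM2 & RM3, RM2 & RM4, RM5 & RM6, RM5 & RM7, RM6 & RM7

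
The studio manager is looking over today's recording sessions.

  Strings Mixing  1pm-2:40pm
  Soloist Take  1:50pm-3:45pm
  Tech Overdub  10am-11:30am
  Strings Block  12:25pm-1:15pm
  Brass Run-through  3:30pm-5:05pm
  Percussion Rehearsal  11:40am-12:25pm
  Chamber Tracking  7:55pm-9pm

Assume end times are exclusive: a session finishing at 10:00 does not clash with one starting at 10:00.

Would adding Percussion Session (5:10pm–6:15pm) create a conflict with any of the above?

Tech Overdub: ends 11:30am at or before Percussion Session starts 5:10pm → clear.
Percussion Rehearsal: ends 12:25pm at or before Percussion Session starts 5:10pm → clear.
Strings Block: ends 1:15pm at or before Percussion Session starts 5:10pm → clear.
Strings Mixing: ends 2:40pm at or before Percussion Session starts 5:10pm → clear.
Soloist Take: ends 3:45pm at or before Percussion Session starts 5:10pm → clear.
Brass Run-through: ends 5:05pm at or before Percussion Session starts 5:10pm → clear.
Chamber Tracking: starts 7:55pm at or after Percussion Session ends 6:15pm → clear.

No — it doesn't clash with anything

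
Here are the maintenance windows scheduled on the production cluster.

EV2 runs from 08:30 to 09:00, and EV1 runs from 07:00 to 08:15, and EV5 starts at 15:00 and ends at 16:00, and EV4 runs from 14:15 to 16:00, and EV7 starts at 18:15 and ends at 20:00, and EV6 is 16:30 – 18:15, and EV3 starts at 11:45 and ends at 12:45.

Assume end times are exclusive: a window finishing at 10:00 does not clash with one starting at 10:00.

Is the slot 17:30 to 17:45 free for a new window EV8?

No — it overlaps EV6

EV1: ends 08:15 at or before EV8 starts 17:30 → clear.
EV2: ends 09:00 at or before EV8 starts 17:30 → clear.
EV3: ends 12:45 at or before EV8 starts 17:30 → clear.
EV4: ends 16:00 at or before EV8 starts 17:30 → clear.
EV5: ends 16:00 at or before EV8 starts 17:30 → clear.
EV6: starts 16:30 before EV8 ends 17:45, and ends 18:15 after EV8 starts 17:30 → overlap.
EV7: starts 18:15 at or after EV8 ends 17:45 → clear.
EV8 overlaps EV6.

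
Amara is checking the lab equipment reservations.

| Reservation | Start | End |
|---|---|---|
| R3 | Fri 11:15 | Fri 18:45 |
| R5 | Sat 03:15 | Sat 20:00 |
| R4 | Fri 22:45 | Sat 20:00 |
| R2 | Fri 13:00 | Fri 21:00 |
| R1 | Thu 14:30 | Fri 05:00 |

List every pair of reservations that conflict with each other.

Sorted by start: R1, R3, R2, R4, R5.
R3 starts after R1 ends — done with R1.
R2 starts before R3 ends → R3 and R2 overlap.
R4 starts after R3 ends — done with R3.
R4 starts after R2 ends — done with R2.
R5 starts before R4 ends → R4 and R5 overlap.

R2 & R3, R4 & R5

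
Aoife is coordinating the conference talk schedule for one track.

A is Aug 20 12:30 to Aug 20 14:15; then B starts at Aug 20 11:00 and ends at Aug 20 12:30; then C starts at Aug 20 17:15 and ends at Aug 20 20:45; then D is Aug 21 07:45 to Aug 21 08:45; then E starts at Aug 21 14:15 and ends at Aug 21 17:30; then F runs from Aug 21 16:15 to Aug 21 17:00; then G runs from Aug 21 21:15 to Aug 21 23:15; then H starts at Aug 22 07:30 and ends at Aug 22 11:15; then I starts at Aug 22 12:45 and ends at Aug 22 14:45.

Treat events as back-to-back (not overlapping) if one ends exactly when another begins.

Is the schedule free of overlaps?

No

Two intervals overlap when each starts before the other ends.
Sorted by start: B, A, C, D, E, F, G, H, I.
A starts exactly when B ends (back-to-back, no overlap); B is clear from here.
C starts after A ends; A is clear from here.
D starts after C ends; C is clear from here.
E starts after D ends; D is clear from here.
F starts before E ends → E and F overlap.
That's a conflict, so the schedule is not conflict-free.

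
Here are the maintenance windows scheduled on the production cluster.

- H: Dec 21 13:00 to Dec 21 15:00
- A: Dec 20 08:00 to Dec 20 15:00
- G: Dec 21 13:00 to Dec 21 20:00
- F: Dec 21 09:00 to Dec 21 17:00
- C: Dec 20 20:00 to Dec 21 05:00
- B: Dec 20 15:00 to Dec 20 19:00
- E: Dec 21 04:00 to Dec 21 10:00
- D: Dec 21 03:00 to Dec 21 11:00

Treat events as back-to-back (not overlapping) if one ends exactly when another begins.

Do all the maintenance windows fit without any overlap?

No

Sorted by start: A, B, C, D, E, F, G, H.
B starts exactly when A ends (back-to-back, no overlap); A is clear from here.
C starts after B ends; B is clear from here.
D starts before C ends → C and D overlap.
That's a conflict, so the schedule is not conflict-free.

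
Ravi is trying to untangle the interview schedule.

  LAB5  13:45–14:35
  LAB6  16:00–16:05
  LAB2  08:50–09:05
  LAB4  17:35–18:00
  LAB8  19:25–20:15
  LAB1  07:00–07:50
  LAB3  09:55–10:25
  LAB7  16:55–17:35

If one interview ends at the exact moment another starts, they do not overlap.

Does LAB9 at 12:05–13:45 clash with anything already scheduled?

LAB1: ends 07:50 at or before LAB9 starts 12:05 → clear.
LAB2: ends 09:05 at or before LAB9 starts 12:05 → clear.
LAB3: ends 10:25 at or before LAB9 starts 12:05 → clear.
LAB5: starts 13:45 at or after LAB9 ends 13:45 → clear.
LAB6: starts 16:00 at or after LAB9 ends 13:45 → clear.
LAB7: starts 16:55 at or after LAB9 ends 13:45 → clear.
LAB4: starts 17:35 at or after LAB9 ends 13:45 → clear.
LAB8: starts 19:25 at or after LAB9 ends 13:45 → clear.

No — it doesn't clash with anything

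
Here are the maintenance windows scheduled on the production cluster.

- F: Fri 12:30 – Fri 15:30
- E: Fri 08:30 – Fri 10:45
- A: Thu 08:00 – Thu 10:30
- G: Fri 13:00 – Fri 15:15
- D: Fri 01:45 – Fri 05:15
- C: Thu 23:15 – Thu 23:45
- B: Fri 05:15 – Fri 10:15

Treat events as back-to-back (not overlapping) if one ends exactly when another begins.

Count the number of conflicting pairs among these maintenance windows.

2

Sorted by start: A, C, D, B, E, F, G.
C starts after A ends — done with A.
D starts after C ends — done with C.
B starts exactly when D ends (back-to-back, no overlap) — done with D.
E starts before B ends → B and E overlap.
F starts after B ends — done with B.
F starts after E ends — done with E.
G starts before F ends → F and G overlap.
Overlapping pairs: B & E, F & G — 2 in total.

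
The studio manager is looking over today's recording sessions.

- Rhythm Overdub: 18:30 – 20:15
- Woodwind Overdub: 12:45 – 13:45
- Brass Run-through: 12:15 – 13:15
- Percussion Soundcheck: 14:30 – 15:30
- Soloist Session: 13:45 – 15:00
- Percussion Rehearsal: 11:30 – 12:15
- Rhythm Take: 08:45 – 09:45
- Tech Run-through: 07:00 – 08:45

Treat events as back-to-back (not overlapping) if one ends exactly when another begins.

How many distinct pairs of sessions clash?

Two intervals overlap when each starts before the other ends.
Sorted by start: Tech Run-through, Rhythm Take, Percussion Rehearsal, Brass Run-through, Woodwind Overdub, Soloist Session, Percussion Soundcheck, Rhythm Overdub.
Rhythm Take starts exactly when Tech Run-through ends (back-to-back, no overlap), so nothing later overlaps Tech Run-through either.
Percussion Rehearsal starts after Rhythm Take ends, so nothing later overlaps Rhythm Take either.
Brass Run-through starts exactly when Percussion Rehearsal ends (back-to-back, no overlap), so nothing later overlaps Percussion Rehearsal either.
Woodwind Overdub starts before Brass Run-through ends → Brass Run-through and Woodwind Overdub overlap.
Soloist Session starts after Brass Run-through ends, so nothing later overlaps Brass Run-through either.
Soloist Session starts exactly when Woodwind Overdub ends (back-to-back, no overlap), so nothing later overlaps Woodwind Overdub either.
Percussion Soundcheck starts before Soloist Session ends → Soloist Session and Percussion Soundcheck overlap.
Rhythm Overdub starts after Soloist Session ends.
Rhythm Overdub starts after Percussion Soundcheck ends.
Overlapping pairs: Brass Run-through & Woodwind Overdub, Percussion Soundcheck & Soloist Session — 2 in total.

2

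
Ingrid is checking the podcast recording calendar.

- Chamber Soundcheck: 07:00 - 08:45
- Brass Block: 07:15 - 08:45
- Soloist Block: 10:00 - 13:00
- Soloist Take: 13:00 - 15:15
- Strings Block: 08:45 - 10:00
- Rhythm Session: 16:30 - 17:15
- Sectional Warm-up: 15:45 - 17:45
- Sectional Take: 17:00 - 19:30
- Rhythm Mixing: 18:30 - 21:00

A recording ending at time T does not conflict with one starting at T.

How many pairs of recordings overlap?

5

Sorted by start: Chamber Soundcheck, Brass Block, Strings Block, Soloist Block, Soloist Take, Sectional Warm-up, Rhythm Session, Sectional Take, Rhythm Mixing.
Brass Block starts before Chamber Soundcheck ends → Chamber Soundcheck and Brass Block overlap.
Strings Block starts exactly when Chamber Soundcheck ends (back-to-back, no overlap), so Chamber Soundcheck has no further overlaps.
Strings Block starts exactly when Brass Block ends (back-to-back, no overlap), so Brass Block has no further overlaps.
Soloist Block starts exactly when Strings Block ends (back-to-back, no overlap), so Strings Block has no further overlaps.
Soloist Take starts exactly when Soloist Block ends (back-to-back, no overlap), so Soloist Block has no further overlaps.
Sectional Warm-up starts after Soloist Take ends, so Soloist Take has no further overlaps.
Rhythm Session starts before Sectional Warm-up ends → Sectional Warm-up and Rhythm Session overlap.
Sectional Take starts before Sectional Warm-up ends → Sectional Warm-up and Sectional Take overlap.
Rhythm Mixing starts after Sectional Warm-up ends.
Sectional Take starts before Rhythm Session ends → Rhythm Session and Sectional Take overlap.
Rhythm Mixing starts after Rhythm Session ends.
Rhythm Mixing starts before Sectional Take ends → Sectional Take and Rhythm Mixing overlap.
Overlapping pairs: Brass Block & Chamber Soundcheck, Rhythm Mixing & Sectional Take, Rhythm Session & Sectional Take, Rhythm Session & Sectional Warm-up, Sectional Take & Sectional Warm-up — 5 in total.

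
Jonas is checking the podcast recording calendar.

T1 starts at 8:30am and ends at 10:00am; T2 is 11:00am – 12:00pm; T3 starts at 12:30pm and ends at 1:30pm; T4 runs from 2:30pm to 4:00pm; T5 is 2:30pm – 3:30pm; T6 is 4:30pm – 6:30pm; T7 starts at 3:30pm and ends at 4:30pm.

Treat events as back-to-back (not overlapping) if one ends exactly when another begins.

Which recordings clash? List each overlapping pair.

T4 & T5, T4 & T7

Two intervals overlap when each starts before the other ends.
Sorted by start: T1, T2, T3, T4, T5, T7, T6.
T2 starts after T1 ends, so T1 has no further overlaps.
T3 starts after T2 ends, so T2 has no further overlaps.
T4 starts after T3 ends, so T3 has no further overlaps.
T5 starts before T4 ends → T4 and T5 overlap.
T7 starts before T4 ends → T4 and T7 overlap.
T6 starts after T4 ends.
T7 starts exactly when T5 ends (back-to-back, no overlap), so T5 has no further overlaps.
T6 starts exactly when T7 ends (back-to-back, no overlap).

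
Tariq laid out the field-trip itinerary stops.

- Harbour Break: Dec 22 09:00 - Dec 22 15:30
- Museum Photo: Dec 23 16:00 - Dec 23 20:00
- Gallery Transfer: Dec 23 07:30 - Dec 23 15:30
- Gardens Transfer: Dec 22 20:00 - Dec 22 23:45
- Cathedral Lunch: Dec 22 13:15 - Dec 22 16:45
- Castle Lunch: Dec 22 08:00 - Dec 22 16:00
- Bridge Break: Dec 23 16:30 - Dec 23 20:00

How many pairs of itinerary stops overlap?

4

Sorted by start: Castle Lunch, Harbour Break, Cathedral Lunch, Gardens Transfer, Gallery Transfer, Museum Photo, Bridge Break.
Harbour Break starts before Castle Lunch ends → Castle Lunch and Harbour Break overlap.
Cathedral Lunch starts before Castle Lunch ends → Castle Lunch and Cathedral Lunch overlap.
Gardens Transfer starts after Castle Lunch ends, so Castle Lunch has no further overlaps.
Cathedral Lunch starts before Harbour Break ends → Harbour Break and Cathedral Lunch overlap.
Gardens Transfer starts after Harbour Break ends, so Harbour Break has no further overlaps.
Gardens Transfer starts after Cathedral Lunch ends, so Cathedral Lunch has no further overlaps.
Gallery Transfer starts after Gardens Transfer ends, so Gardens Transfer has no further overlaps.
Museum Photo starts after Gallery Transfer ends, so Gallery Transfer has no further overlaps.
Bridge Break starts before Museum Photo ends → Museum Photo and Bridge Break overlap.
Overlapping pairs: Bridge Break & Museum Photo, Castle Lunch & Cathedral Lunch, Castle Lunch & Harbour Break, Cathedral Lunch & Harbour Break — 4 in total.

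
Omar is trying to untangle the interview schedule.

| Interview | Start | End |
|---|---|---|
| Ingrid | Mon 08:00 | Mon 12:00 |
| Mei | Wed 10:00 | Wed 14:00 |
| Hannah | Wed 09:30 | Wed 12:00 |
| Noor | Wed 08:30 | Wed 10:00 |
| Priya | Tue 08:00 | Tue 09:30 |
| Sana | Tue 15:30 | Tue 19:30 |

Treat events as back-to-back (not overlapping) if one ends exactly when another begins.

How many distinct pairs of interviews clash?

2

Sorted by start: Ingrid, Priya, Sana, Noor, Hannah, Mei.
Priya starts after Ingrid ends — done with Ingrid.
Sana starts after Priya ends — done with Priya.
Noor starts after Sana ends — done with Sana.
Hannah starts before Noor ends → Noor and Hannah overlap.
Mei starts exactly when Noor ends (back-to-back, no overlap).
Mei starts before Hannah ends → Hannah and Mei overlap.
Overlapping pairs: Hannah & Mei, Hannah & Noor — 2 in total.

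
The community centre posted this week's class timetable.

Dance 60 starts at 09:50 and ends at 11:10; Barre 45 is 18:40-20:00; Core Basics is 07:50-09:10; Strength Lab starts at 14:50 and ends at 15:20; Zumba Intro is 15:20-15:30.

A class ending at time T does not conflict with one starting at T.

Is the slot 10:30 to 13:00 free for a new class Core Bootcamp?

No — it overlaps Dance 60

Core Basics: ends 09:10 at or before Core Bootcamp starts 10:30 → clear.
Dance 60: starts 09:50 before Core Bootcamp ends 13:00, and ends 11:10 after Core Bootcamp starts 10:30 → overlap.
Strength Lab: starts 14:50 at or after Core Bootcamp ends 13:00 → clear.
Zumba Intro: starts 15:20 at or after Core Bootcamp ends 13:00 → clear.
Barre 45: starts 18:40 at or after Core Bootcamp ends 13:00 → clear.
Core Bootcamp overlaps Dance 60.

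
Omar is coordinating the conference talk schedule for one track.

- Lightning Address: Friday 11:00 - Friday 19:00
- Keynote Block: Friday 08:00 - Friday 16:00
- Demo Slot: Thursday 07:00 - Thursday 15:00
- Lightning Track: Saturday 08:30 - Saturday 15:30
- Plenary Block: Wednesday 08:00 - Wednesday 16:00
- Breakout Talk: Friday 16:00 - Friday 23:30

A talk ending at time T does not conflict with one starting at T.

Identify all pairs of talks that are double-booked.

Breakout Talk & Lightning Address, Keynote Block & Lightning Address

Sorted by start: Plenary Block, Demo Slot, Keynote Block, Lightning Address, Breakout Talk, Lightning Track.
Demo Slot starts after Plenary Block ends, so Plenary Block has no further overlaps.
Keynote Block starts after Demo Slot ends, so Demo Slot has no further overlaps.
Lightning Address starts before Keynote Block ends → Keynote Block and Lightning Address overlap.
Breakout Talk starts exactly when Keynote Block ends (back-to-back, no overlap), so Keynote Block has no further overlaps.
Breakout Talk starts before Lightning Address ends → Lightning Address and Breakout Talk overlap.
Lightning Track starts after Lightning Address ends.
Lightning Track starts after Breakout Talk ends.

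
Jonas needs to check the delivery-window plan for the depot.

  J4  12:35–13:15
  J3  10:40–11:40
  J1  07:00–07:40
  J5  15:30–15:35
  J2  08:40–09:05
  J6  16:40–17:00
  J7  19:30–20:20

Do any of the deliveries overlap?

No

Sorted by start: J1, J2, J3, J4, J5, J6, J7.
J2 starts after J1 ends; J1 is clear from here.
J3 starts after J2 ends; J2 is clear from here.
J4 starts after J3 ends; J3 is clear from here.
J5 starts after J4 ends; J4 is clear from here.
J6 starts after J5 ends; J5 is clear from here.
J7 starts after J6 ends.
Every pair is clear; the schedule has no overlaps.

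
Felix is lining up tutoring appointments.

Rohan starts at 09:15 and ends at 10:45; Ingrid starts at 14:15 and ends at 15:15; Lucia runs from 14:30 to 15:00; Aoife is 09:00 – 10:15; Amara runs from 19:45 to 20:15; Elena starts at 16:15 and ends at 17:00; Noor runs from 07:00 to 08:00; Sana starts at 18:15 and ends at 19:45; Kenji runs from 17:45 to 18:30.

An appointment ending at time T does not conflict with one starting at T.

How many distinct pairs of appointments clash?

Sorted by start: Noor, Aoife, Rohan, Ingrid, Lucia, Elena, Kenji, Sana, Amara.
Aoife starts after Noor ends; Noor is clear from here.
Rohan starts before Aoife ends → Aoife and Rohan overlap.
Ingrid starts after Aoife ends; Aoife is clear from here.
Ingrid starts after Rohan ends; Rohan is clear from here.
Lucia starts before Ingrid ends → Ingrid and Lucia overlap.
Elena starts after Ingrid ends; Ingrid is clear from here.
Elena starts after Lucia ends; Lucia is clear from here.
Kenji starts after Elena ends; Elena is clear from here.
Sana starts before Kenji ends → Kenji and Sana overlap.
Amara starts after Kenji ends.
Amara starts exactly when Sana ends (back-to-back, no overlap).
Overlapping pairs: Aoife & Rohan, Ingrid & Lucia, Kenji & Sana — 3 in total.

3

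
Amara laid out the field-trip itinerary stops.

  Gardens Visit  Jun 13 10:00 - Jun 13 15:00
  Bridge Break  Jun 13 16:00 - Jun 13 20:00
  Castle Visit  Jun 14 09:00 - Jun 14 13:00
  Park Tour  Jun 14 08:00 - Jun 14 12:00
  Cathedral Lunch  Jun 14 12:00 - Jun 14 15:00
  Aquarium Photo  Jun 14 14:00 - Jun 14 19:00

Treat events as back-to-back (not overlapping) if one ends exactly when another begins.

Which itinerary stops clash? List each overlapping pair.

Aquarium Photo & Cathedral Lunch, Castle Visit & Cathedral Lunch, Castle Visit & Park Tour

Sorted by start: Gardens Visit, Bridge Break, Park Tour, Castle Visit, Cathedral Lunch, Aquarium Photo.
Bridge Break starts after Gardens Visit ends, so Gardens Visit has no further overlaps.
Park Tour starts after Bridge Break ends, so Bridge Break has no further overlaps.
Castle Visit starts before Park Tour ends → Park Tour and Castle Visit overlap.
Cathedral Lunch starts exactly when Park Tour ends (back-to-back, no overlap), so Park Tour has no further overlaps.
Cathedral Lunch starts before Castle Visit ends → Castle Visit and Cathedral Lunch overlap.
Aquarium Photo starts after Castle Visit ends.
Aquarium Photo starts before Cathedral Lunch ends → Cathedral Lunch and Aquarium Photo overlap.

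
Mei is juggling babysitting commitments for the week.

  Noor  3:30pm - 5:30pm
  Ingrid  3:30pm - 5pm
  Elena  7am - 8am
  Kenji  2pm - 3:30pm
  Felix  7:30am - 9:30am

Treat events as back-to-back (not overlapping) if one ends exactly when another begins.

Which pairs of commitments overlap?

Sorted by start: Elena, Felix, Kenji, Noor, Ingrid.
Felix starts before Elena ends → Elena and Felix overlap.
Kenji starts after Elena ends; Elena is clear from here.
Kenji starts after Felix ends; Felix is clear from here.
Noor starts exactly when Kenji ends (back-to-back, no overlap); Kenji is clear from here.
Ingrid starts before Noor ends → Noor and Ingrid overlap.

Elena & Felix, Ingrid & Noor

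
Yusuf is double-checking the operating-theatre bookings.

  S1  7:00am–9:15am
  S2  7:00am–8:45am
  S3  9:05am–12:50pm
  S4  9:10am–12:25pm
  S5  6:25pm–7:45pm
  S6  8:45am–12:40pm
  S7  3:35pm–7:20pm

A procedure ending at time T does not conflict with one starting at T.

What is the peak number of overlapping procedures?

Sweep the timeline, counting +1 at each start and −1 at each end (ends before starts at a tie):
7:00am start S1 → 1
7:00am start S2 → 2
8:45am end S2 → 1
8:45am start S6 → 2
9:05am start S3 → 3
9:10am start S4 → 4
9:15am end S1 → 3
12:25pm end S4 → 2
12:40pm end S6 → 1
12:50pm end S3 → 0
3:35pm start S7 → 1
6:25pm start S5 → 2
7:20pm end S7 → 1
7:45pm end S5 → 0
Peak is 4, at 9:10am (S1, S3, S4, S6).

4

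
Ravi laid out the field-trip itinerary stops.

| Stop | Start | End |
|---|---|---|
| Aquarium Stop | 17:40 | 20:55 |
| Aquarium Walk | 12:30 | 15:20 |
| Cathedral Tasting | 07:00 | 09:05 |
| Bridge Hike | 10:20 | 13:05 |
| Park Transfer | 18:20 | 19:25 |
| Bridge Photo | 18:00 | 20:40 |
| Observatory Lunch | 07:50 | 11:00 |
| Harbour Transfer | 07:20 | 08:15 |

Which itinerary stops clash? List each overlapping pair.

Aquarium Stop & Bridge Photo, Aquarium Stop & Park Transfer, Aquarium Walk & Bridge Hike, Bridge Hike & Observatory Lunch, Bridge Photo & Park Transfer, Cathedral Tasting & Harbour Transfer, Cathedral Tasting & Observatory Lunch, Harbour Transfer & Observatory Lunch

Sorted by start: Cathedral Tasting, Harbour Transfer, Observatory Lunch, Bridge Hike, Aquarium Walk, Aquarium Stop, Bridge Photo, Park Transfer.
Harbour Transfer starts before Cathedral Tasting ends → Cathedral Tasting and Harbour Transfer overlap.
Observatory Lunch starts before Cathedral Tasting ends → Cathedral Tasting and Observatory Lunch overlap.
Bridge Hike starts after Cathedral Tasting ends — done with Cathedral Tasting.
Observatory Lunch starts before Harbour Transfer ends → Harbour Transfer and Observatory Lunch overlap.
Bridge Hike starts after Harbour Transfer ends — done with Harbour Transfer.
Bridge Hike starts before Observatory Lunch ends → Observatory Lunch and Bridge Hike overlap.
Aquarium Walk starts after Observatory Lunch ends — done with Observatory Lunch.
Aquarium Walk starts before Bridge Hike ends → Bridge Hike and Aquarium Walk overlap.
Aquarium Stop starts after Bridge Hike ends — done with Bridge Hike.
Aquarium Stop starts after Aquarium Walk ends — done with Aquarium Walk.
Bridge Photo starts before Aquarium Stop ends → Aquarium Stop and Bridge Photo overlap.
Park Transfer starts before Aquarium Stop ends → Aquarium Stop and Park Transfer overlap.
Park Transfer starts before Bridge Photo ends → Bridge Photo and Park Transfer overlap.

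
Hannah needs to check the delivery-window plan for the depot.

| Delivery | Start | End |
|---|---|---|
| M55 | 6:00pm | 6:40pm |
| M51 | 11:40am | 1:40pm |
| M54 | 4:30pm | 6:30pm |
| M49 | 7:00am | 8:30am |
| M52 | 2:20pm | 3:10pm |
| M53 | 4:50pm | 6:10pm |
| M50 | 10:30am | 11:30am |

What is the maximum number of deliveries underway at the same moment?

Sort all start/end points and keep a running count:
7:00am start M49 → 1
8:30am end M49 → 0
10:30am start M50 → 1
11:30am end M50 → 0
11:40am start M51 → 1
1:40pm end M51 → 0
2:20pm start M52 → 1
3:10pm end M52 → 0
4:30pm start M54 → 1
4:50pm start M53 → 2
6:00pm start M55 → 3
6:10pm end M53 → 2
6:30pm end M54 → 1
6:40pm end M55 → 0
Peak is 3, at 6:00pm (M53, M54, M55).

3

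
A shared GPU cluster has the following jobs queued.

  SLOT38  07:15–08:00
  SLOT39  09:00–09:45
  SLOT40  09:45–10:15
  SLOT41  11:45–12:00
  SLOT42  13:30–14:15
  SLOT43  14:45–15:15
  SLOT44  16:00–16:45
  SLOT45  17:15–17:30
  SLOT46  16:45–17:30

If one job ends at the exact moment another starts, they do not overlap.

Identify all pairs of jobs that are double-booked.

Two intervals overlap when each starts before the other ends.
Sorted by start: SLOT38, SLOT39, SLOT40, SLOT41, SLOT42, SLOT43, SLOT44, SLOT46, SLOT45.
SLOT39 starts after SLOT38 ends; SLOT38 is clear from here.
SLOT40 starts exactly when SLOT39 ends (back-to-back, no overlap); SLOT39 is clear from here.
SLOT41 starts after SLOT40 ends; SLOT40 is clear from here.
SLOT42 starts after SLOT41 ends; SLOT41 is clear from here.
SLOT43 starts after SLOT42 ends; SLOT42 is clear from here.
SLOT44 starts after SLOT43 ends; SLOT43 is clear from here.
SLOT46 starts exactly when SLOT44 ends (back-to-back, no overlap); SLOT44 is clear from here.
SLOT45 starts before SLOT46 ends → SLOT46 and SLOT45 overlap.

SLOT45 & SLOT46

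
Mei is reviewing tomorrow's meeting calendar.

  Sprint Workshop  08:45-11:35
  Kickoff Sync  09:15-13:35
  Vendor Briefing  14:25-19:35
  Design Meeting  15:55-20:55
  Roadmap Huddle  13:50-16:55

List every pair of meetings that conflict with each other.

Sorted by start: Sprint Workshop, Kickoff Sync, Roadmap Huddle, Vendor Briefing, Design Meeting.
Kickoff Sync starts before Sprint Workshop ends → Sprint Workshop and Kickoff Sync overlap.
Roadmap Huddle starts after Sprint Workshop ends, so Sprint Workshop has no further overlaps.
Roadmap Huddle starts after Kickoff Sync ends, so Kickoff Sync has no further overlaps.
Vendor Briefing starts before Roadmap Huddle ends → Roadmap Huddle and Vendor Briefing overlap.
Design Meeting starts before Roadmap Huddle ends → Roadmap Huddle and Design Meeting overlap.
Design Meeting starts before Vendor Briefing ends → Vendor Briefing and Design Meeting overlap.

Design Meeting & Roadmap Huddle, Design Meeting & Vendor Briefing, Kickoff Sync & Sprint Workshop, Roadmap Huddle & Vendor Briefing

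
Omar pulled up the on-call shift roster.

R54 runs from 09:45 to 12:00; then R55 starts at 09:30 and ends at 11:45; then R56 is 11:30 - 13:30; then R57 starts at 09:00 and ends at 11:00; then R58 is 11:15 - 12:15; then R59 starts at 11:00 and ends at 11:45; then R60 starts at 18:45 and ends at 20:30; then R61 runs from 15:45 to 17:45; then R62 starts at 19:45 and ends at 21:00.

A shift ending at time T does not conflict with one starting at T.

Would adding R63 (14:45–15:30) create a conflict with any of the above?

R57: ends 11:00 at or before R63 starts 14:45 → clear.
R55: ends 11:45 at or before R63 starts 14:45 → clear.
R54: ends 12:00 at or before R63 starts 14:45 → clear.
R59: ends 11:45 at or before R63 starts 14:45 → clear.
R58: ends 12:15 at or before R63 starts 14:45 → clear.
R56: ends 13:30 at or before R63 starts 14:45 → clear.
R61: starts 15:45 at or after R63 ends 15:30 → clear.
R60: starts 18:45 at or after R63 ends 15:30 → clear.
R62: starts 19:45 at or after R63 ends 15:30 → clear.

No — it doesn't clash with anything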